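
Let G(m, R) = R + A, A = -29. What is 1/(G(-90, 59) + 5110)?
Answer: 1/5140 ≈ 0.00019455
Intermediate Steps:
G(m, R) = -29 + R (G(m, R) = R - 29 = -29 + R)
1/(G(-90, 59) + 5110) = 1/((-29 + 59) + 5110) = 1/(30 + 5110) = 1/5140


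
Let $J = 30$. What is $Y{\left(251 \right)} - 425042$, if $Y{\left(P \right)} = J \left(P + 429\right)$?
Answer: $-404642$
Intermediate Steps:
$Y{\left(P \right)} = 12870 + 30 P$ ($Y{\left(P \right)} = 30 \left(P + 429\right) = 30 \left(429 + P\right) = 12870 + 30 P$)
$Y{\left(251 \right)} - 425042 = \left(12870 + 30 \cdot 251\right) - 425042 = \left(12870 + 7530\right) - 425042 = 20400 - 425042 = -404642$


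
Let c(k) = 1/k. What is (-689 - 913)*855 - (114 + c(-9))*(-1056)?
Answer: -3748330/3 ≈ -1.2494e+6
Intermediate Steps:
(-689 - 913)*855 - (114 + c(-9))*(-1056) = (-689 - 913)*855 - (114 + 1/(-9))*(-1056) = -1602*855 - (114 - ⅑)*(-1056) = -1369710 - 1025*(-1056)/9 = -1369710 - 1*(-360800/3) = -1369710 + 360800/3 = -3748330/3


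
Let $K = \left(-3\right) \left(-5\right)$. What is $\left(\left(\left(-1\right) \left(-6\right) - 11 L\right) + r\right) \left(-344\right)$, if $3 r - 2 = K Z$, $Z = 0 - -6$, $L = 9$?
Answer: $\frac{64328}{3} \approx 21443.0$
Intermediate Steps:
$K = 15$
$Z = 6$ ($Z = 0 + 6 = 6$)
$r = \frac{92}{3}$ ($r = \frac{2}{3} + \frac{15 \cdot 6}{3} = \frac{2}{3} + \frac{1}{3} \cdot 90 = \frac{2}{3} + 30 = \frac{92}{3} \approx 30.667$)
$\left(\left(\left(-1\right) \left(-6\right) - 11 L\right) + r\right) \left(-344\right) = \left(\left(\left(-1\right) \left(-6\right) - 99\right) + \frac{92}{3}\right) \left(-344\right) = \left(\left(6 - 99\right) + \frac{92}{3}\right) \left(-344\right) = \left(-93 + \frac{92}{3}\right) \left(-344\right) = \left(- \frac{187}{3}\right) \left(-344\right) = \frac{64328}{3}$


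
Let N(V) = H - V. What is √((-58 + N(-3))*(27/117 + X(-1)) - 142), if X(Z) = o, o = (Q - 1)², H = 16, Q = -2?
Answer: I*√502 ≈ 22.405*I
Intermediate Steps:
o = 9 (o = (-2 - 1)² = (-3)² = 9)
X(Z) = 9
N(V) = 16 - V
√((-58 + N(-3))*(27/117 + X(-1)) - 142) = √((-58 + (16 - 1*(-3)))*(27/117 + 9) - 142) = √((-58 + (16 + 3))*(27*(1/117) + 9) - 142) = √((-58 + 19)*(3/13 + 9) - 142) = √(-39*120/13 - 142) = √(-360 - 142) = √(-502) = I*√502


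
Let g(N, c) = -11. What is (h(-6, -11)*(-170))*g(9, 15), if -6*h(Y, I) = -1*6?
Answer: 1870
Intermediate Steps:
h(Y, I) = 1 (h(Y, I) = -(-1)*6/6 = -1/6*(-6) = 1)
(h(-6, -11)*(-170))*g(9, 15) = (1*(-170))*(-11) = -170*(-11) = 1870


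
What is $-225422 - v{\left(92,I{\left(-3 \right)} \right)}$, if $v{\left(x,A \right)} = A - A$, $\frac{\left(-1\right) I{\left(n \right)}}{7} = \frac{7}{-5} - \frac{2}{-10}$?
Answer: $-225422$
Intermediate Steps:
$I{\left(n \right)} = \frac{42}{5}$ ($I{\left(n \right)} = - 7 \left(\frac{7}{-5} - \frac{2}{-10}\right) = - 7 \left(7 \left(- \frac{1}{5}\right) - - \frac{1}{5}\right) = - 7 \left(- \frac{7}{5} + \frac{1}{5}\right) = \left(-7\right) \left(- \frac{6}{5}\right) = \frac{42}{5}$)
$v{\left(x,A \right)} = 0$
$-225422 - v{\left(92,I{\left(-3 \right)} \right)} = -225422 - 0 = -225422 + 0 = -225422$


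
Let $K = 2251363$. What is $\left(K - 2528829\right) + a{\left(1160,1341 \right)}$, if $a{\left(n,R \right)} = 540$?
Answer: $-276926$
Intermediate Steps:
$\left(K - 2528829\right) + a{\left(1160,1341 \right)} = \left(2251363 - 2528829\right) + 540 = -277466 + 540 = -276926$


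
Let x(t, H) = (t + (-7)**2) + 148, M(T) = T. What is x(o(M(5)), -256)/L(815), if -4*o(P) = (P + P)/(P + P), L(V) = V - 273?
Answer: 787/2168 ≈ 0.36301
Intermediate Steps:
L(V) = -273 + V
o(P) = -1/4 (o(P) = -(P + P)/(4*(P + P)) = -2*P/(4*(2*P)) = -2*P*1/(2*P)/4 = -1/4*1 = -1/4)
x(t, H) = 197 + t (x(t, H) = (t + 49) + 148 = (49 + t) + 148 = 197 + t)
x(o(M(5)), -256)/L(815) = (197 - 1/4)/(-273 + 815) = (787/4)/542 = (787/4)*(1/542) = 787/2168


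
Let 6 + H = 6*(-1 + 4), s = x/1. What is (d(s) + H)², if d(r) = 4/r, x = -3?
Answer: 1024/9 ≈ 113.78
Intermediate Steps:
s = -3 (s = -3/1 = -3*1 = -3)
H = 12 (H = -6 + 6*(-1 + 4) = -6 + 6*3 = -6 + 18 = 12)
(d(s) + H)² = (4/(-3) + 12)² = (4*(-⅓) + 12)² = (-4/3 + 12)² = (32/3)² = 1024/9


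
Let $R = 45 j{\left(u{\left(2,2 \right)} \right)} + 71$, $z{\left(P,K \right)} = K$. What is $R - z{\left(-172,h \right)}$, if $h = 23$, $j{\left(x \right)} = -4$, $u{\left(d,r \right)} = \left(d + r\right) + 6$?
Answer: $-132$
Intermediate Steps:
$u{\left(d,r \right)} = 6 + d + r$
$R = -109$ ($R = 45 \left(-4\right) + 71 = -180 + 71 = -109$)
$R - z{\left(-172,h \right)} = -109 - 23 = -132$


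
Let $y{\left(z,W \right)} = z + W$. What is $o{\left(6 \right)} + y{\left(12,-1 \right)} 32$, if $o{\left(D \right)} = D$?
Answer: $358$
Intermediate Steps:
$y{\left(z,W \right)} = W + z$
$o{\left(6 \right)} + y{\left(12,-1 \right)} 32 = 6 + \left(-1 + 12\right) 32 = 6 + 11 \cdot 32 = 6 + 352 = 358$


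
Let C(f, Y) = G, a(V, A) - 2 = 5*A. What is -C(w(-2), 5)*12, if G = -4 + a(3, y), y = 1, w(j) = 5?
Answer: -36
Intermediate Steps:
a(V, A) = 2 + 5*A
G = 3 (G = -4 + (2 + 5*1) = -4 + (2 + 5) = -4 + 7 = 3)
C(f, Y) = 3
-C(w(-2), 5)*12 = -1*3*12 = -3*12 = -36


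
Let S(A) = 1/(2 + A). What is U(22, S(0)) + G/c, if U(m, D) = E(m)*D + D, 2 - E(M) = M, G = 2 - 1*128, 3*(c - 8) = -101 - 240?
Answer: -5267/634 ≈ -8.3076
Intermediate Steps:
c = -317/3 (c = 8 + (-101 - 240)/3 = 8 + (⅓)*(-341) = 8 - 341/3 = -317/3 ≈ -105.67)
G = -126 (G = 2 - 128 = -126)
E(M) = 2 - M
U(m, D) = D + D*(2 - m) (U(m, D) = (2 - m)*D + D = D*(2 - m) + D = D + D*(2 - m))
U(22, S(0)) + G/c = (3 - 1*22)/(2 + 0) - 126/(-317/3) = (3 - 22)/2 - 3/317*(-126) = (½)*(-19) + 378/317 = -19/2 + 378/317 = -5267/634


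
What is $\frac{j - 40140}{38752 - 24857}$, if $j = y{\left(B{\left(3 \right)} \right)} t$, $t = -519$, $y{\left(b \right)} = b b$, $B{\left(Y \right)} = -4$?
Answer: $- \frac{48444}{13895} \approx -3.4864$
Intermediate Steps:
$y{\left(b \right)} = b^{2}$
$j = -8304$ ($j = \left(-4\right)^{2} \left(-519\right) = 16 \left(-519\right) = -8304$)
$\frac{j - 40140}{38752 - 24857} = \frac{-8304 - 40140}{38752 - 24857} = - \frac{48444}{13895}$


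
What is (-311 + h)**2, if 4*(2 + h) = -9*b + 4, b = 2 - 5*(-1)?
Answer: 1718721/16 ≈ 1.0742e+5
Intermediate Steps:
b = 7 (b = 2 + 5 = 7)
h = -67/4 (h = -2 + (-9*7 + 4)/4 = -2 + (-63 + 4)/4 = -2 + (1/4)*(-59) = -2 - 59/4 = -67/4 ≈ -16.750)
(-311 + h)**2 = (-311 - 67/4)**2 = (-1311/4)**2 = 1718721/16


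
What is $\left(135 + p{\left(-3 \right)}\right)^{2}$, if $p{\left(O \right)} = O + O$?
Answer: $16641$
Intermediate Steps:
$p{\left(O \right)} = 2 O$
$\left(135 + p{\left(-3 \right)}\right)^{2} = \left(135 + 2 \left(-3\right)\right)^{2} = \left(135 - 6\right)^{2} = 129^{2} = 16641$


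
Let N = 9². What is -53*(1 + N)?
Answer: -4346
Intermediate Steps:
N = 81
-53*(1 + N) = -53*(1 + 81) = -53*82 = -4346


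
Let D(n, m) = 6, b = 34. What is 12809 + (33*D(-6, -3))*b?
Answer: 19541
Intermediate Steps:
12809 + (33*D(-6, -3))*b = 12809 + (33*6)*34 = 12809 + 198*34 = 12809 + 6732 = 19541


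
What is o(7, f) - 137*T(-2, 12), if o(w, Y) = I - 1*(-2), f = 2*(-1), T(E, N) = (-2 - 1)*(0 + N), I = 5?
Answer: 4939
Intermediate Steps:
T(E, N) = -3*N
f = -2
o(w, Y) = 7 (o(w, Y) = 5 - 1*(-2) = 5 + 2 = 7)
o(7, f) - 137*T(-2, 12) = 7 - (-411)*12 = 7 - 137*(-36) = 7 + 4932 = 4939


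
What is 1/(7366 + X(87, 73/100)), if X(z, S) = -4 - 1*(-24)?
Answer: 1/7386 ≈ 0.00013539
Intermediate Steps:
X(z, S) = 20 (X(z, S) = -4 + 24 = 20)
1/(7366 + X(87, 73/100)) = 1/(7366 + 20) = 1/7386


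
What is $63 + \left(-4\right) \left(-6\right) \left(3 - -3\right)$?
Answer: $207$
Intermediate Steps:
$63 + \left(-4\right) \left(-6\right) \left(3 - -3\right) = 63 + 24 \left(3 + 3\right) = 63 + 24 \cdot 6 = 63 + 144 = 207$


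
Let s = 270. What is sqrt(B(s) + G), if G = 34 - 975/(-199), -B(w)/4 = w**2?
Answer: I*sqrt(11546111141)/199 ≈ 539.96*I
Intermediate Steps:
B(w) = -4*w**2
G = 7741/199 (G = 34 - 975*(-1)/199 = 34 - 15*(-65/199) = 34 + 975/199 = 7741/199 ≈ 38.899)
sqrt(B(s) + G) = sqrt(-4*270**2 + 7741/199) = sqrt(-4*72900 + 7741/199) = sqrt(-291600 + 7741/199) = sqrt(-58020659/199) = I*sqrt(11546111141)/199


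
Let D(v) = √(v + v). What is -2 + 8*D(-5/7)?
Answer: -2 + 8*I*√70/7 ≈ -2.0 + 9.5618*I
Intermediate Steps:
D(v) = √2*√v (D(v) = √(2*v) = √2*√v)
-2 + 8*D(-5/7) = -2 + 8*(√2*√(-5/7)) = -2 + 8*(√2*(I*√35/7)) = -2 + 8*(I*√70/7) = -2 + 8*I*√70/7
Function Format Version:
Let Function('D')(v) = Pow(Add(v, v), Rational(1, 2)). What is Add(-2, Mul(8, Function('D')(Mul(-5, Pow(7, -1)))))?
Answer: Add(-2, Mul(Rational(8, 7), I, Pow(70, Rational(1, 2)))) ≈ Add(-2.0000, Mul(9.5618, I))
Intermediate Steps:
Function('D')(v) = Mul(Pow(2, Rational(1, 2)), Pow(v, Rational(1, 2))) (Function('D')(v) = Pow(Mul(2, v), Rational(1, 2)) = Mul(Pow(2, Rational(1, 2)), Pow(v, Rational(1, 2))))
Add(-2, Mul(8, Function('D')(Mul(-5, Pow(7, -1))))) = Add(-2, Mul(8, Mul(Pow(2, Rational(1, 2)), Pow(Mul(-5, Pow(7, -1)), Rational(1, 2))))) = Add(-2, Mul(8, Mul(Pow(2, Rational(1, 2)), Pow(Mul(-5, Rational(1, 7)), Rational(1, 2))))) = Add(-2, Mul(8, Mul(Pow(2, Rational(1, 2)), Pow(Rational(-5, 7), Rational(1, 2))))) = Add(-2, Mul(8, Mul(Pow(2, Rational(1, 2)), Mul(Rational(1, 7), I, Pow(35, Rational(1, 2)))))) = Add(-2, Mul(8, Mul(Rational(1, 7), I, Pow(70, Rational(1, 2))))) = Add(-2, Mul(Rational(8, 7), I, Pow(70, Rational(1, 2))))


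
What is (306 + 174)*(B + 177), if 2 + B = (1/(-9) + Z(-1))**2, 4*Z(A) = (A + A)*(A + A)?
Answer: 2278240/27 ≈ 84379.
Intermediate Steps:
Z(A) = A**2 (Z(A) = ((A + A)*(A + A))/4 = ((2*A)*(2*A))/4 = (4*A**2)/4 = A**2)
B = -98/81 (B = -2 + (1/(-9) + (-1)**2)**2 = -2 + (-1/9 + 1)**2 = -2 + (8/9)**2 = -2 + 64/81 = -98/81 ≈ -1.2099)
(306 + 174)*(B + 177) = (306 + 174)*(-98/81 + 177) = 480*(14239/81) = 2278240/27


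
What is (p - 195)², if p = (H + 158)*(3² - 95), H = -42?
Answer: 103449241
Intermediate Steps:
p = -9976 (p = (-42 + 158)*(3² - 95) = 116*(9 - 95) = 116*(-86) = -9976)
(p - 195)² = (-9976 - 195)² = (-10171)² = 103449241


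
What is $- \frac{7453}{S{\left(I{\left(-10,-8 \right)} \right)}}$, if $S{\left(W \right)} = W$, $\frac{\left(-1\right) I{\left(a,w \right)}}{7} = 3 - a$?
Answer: $\frac{7453}{91} \approx 81.901$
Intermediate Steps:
$I{\left(a,w \right)} = -21 + 7 a$ ($I{\left(a,w \right)} = - 7 \left(3 - a\right) = -21 + 7 a$)
$- \frac{7453}{S{\left(I{\left(-10,-8 \right)} \right)}} = - \frac{7453}{-21 + 7 \left(-10\right)} = - \frac{7453}{-21 - 70} = - \frac{7453}{-91} = \left(-7453\right) \left(- \frac{1}{91}\right) = \frac{7453}{91}$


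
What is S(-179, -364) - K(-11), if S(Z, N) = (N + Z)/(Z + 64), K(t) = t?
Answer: 1808/115 ≈ 15.722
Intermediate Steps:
S(Z, N) = (N + Z)/(64 + Z)
S(-179, -364) - K(-11) = (-364 - 179)/(64 - 179) - 1*(-11) = -543/(-115) + 11 = -1/115*(-543) + 11 = 543/115 + 11 = 1808/115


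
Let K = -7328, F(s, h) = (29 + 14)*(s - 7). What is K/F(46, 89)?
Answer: -7328/1677 ≈ -4.3697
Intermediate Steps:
F(s, h) = -301 + 43*s (F(s, h) = 43*(-7 + s) = -301 + 43*s)
K/F(46, 89) = -7328/(-301 + 43*46) = -7328/(-301 + 1978) = -7328/1677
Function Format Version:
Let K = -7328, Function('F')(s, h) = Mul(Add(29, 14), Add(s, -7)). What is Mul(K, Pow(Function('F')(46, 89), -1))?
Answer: Rational(-7328, 1677) ≈ -4.3697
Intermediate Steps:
Function('F')(s, h) = Add(-301, Mul(43, s)) (Function('F')(s, h) = Mul(43, Add(-7, s)) = Add(-301, Mul(43, s)))
Mul(K, Pow(Function('F')(46, 89), -1)) = Mul(-7328, Pow(Add(-301, Mul(43, 46)), -1)) = Mul(-7328, Pow(Add(-301, 1978), -1)) = Mul(-7328, Pow(1677, -1)) = Mul(-7328, Rational(1, 1677)) = Rational(-7328, 1677)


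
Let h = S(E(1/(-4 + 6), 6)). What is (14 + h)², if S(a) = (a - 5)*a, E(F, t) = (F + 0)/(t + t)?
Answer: 63123025/331776 ≈ 190.26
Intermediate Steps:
E(F, t) = F/(2*t) (E(F, t) = F/((2*t)) = F*(1/(2*t)) = F/(2*t))
S(a) = a*(-5 + a) (S(a) = (-5 + a)*a = a*(-5 + a))
h = -119/576 (h = ((½)/((-4 + 6)*6))*(-5 + (½)/((-4 + 6)*6)) = ((½)*(⅙)/2)*(-5 + (½)*(⅙)/2) = ((½)*(½)*(⅙))*(-5 + (½)*(½)*(⅙)) = (-5 + 1/24)/24 = (1/24)*(-119/24) = -119/576 ≈ -0.20660)
(14 + h)² = (14 - 119/576)² = (7945/576)² = 63123025/331776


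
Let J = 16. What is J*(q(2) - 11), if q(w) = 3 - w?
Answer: -160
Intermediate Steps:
J*(q(2) - 11) = 16*((3 - 1*2) - 11) = 16*((3 - 2) - 11) = 16*(1 - 11) = 16*(-10) = -160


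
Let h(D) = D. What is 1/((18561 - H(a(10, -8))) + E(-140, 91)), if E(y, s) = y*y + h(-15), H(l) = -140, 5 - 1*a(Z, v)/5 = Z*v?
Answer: 1/38286 ≈ 2.6119e-5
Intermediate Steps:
a(Z, v) = 25 - 5*Z*v
E(y, s) = -15 + y**2 (E(y, s) = y*y - 15 = y**2 - 15 = -15 + y**2)
1/((18561 - H(a(10, -8))) + E(-140, 91)) = 1/((18561 - 1*(-140)) + (-15 + (-140)**2)) = 1/((18561 + 140) + (-15 + 19600)) = 1/(18701 + 19585) = 1/38286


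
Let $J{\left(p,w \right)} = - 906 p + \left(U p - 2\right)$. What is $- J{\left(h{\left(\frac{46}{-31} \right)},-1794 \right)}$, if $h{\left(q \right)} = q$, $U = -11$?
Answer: $- \frac{42120}{31} \approx -1358.7$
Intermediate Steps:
$J{\left(p,w \right)} = -2 - 917 p$ ($J{\left(p,w \right)} = - 906 p - \left(2 + 11 p\right) = -2 - 917 p$)
$- J{\left(h{\left(\frac{46}{-31} \right)},-1794 \right)} = - (-2 - 917 \frac{46}{-31}) = - (-2 - 917 \cdot 46 \left(- \frac{1}{31}\right)) = - (-2 - - \frac{42182}{31}) = - (-2 + \frac{42182}{31}) = \left(-1\right) \frac{42120}{31} = - \frac{42120}{31}$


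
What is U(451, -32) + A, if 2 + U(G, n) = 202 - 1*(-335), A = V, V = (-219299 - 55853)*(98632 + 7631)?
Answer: -29238476441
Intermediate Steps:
V = -29238476976 (V = -275152*106263 = -29238476976)
A = -29238476976
U(G, n) = 535 (U(G, n) = -2 + (202 - 1*(-335)) = -2 + (202 + 335) = -2 + 537 = 535)
U(451, -32) + A = 535 - 29238476976 = -29238476441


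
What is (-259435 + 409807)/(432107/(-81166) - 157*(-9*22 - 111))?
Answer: 12205093752/3937174051 ≈ 3.1000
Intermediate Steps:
(-259435 + 409807)/(432107/(-81166) - 157*(-9*22 - 111)) = 150372/(432107*(-1/81166) - 157*(-198 - 111)) = 150372/(-432107/81166 - 157*(-309)) = 150372/(-432107/81166 + 48513) = 150372/(3937174051/81166) = 150372*(81166/3937174051) = 12205093752/3937174051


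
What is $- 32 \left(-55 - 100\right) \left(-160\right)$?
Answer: $-793600$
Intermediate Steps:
$- 32 \left(-55 - 100\right) \left(-160\right) = \left(-32\right) \left(-155\right) \left(-160\right) = 4960 \left(-160\right) = -793600$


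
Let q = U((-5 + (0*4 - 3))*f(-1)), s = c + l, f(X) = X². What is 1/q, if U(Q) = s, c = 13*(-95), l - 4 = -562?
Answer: -1/1793 ≈ -0.00055772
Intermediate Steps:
l = -558 (l = 4 - 562 = -558)
c = -1235
s = -1793 (s = -1235 - 558 = -1793)
U(Q) = -1793
q = -1793
1/q = 1/(-1793) = -1/1793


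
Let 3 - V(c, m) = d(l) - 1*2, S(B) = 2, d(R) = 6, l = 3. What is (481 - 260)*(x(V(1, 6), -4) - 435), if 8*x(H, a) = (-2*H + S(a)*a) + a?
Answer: -385645/4 ≈ -96411.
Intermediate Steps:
V(c, m) = -1 (V(c, m) = 3 - (6 - 1*2) = 3 - (6 - 2) = 3 - 1*4 = 3 - 4 = -1)
x(H, a) = -H/4 + 3*a/8 (x(H, a) = ((-2*H + 2*a) + a)/8 = (-2*H + 3*a)/8 = -H/4 + 3*a/8)
(481 - 260)*(x(V(1, 6), -4) - 435) = (481 - 260)*((-¼*(-1) + (3/8)*(-4)) - 435) = 221*((¼ - 3/2) - 435) = 221*(-5/4 - 435) = 221*(-1745/4) = -385645/4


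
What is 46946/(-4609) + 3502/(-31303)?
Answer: -1485691356/144275527 ≈ -10.298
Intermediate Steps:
46946/(-4609) + 3502/(-31303) = 46946*(-1/4609) + 3502*(-1/31303) = -46946/4609 - 3502/31303 = -1485691356/144275527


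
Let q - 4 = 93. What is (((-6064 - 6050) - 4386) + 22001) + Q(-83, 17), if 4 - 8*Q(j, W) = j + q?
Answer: 21999/4 ≈ 5499.8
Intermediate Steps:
q = 97 (q = 4 + 93 = 97)
Q(j, W) = -93/8 - j/8 (Q(j, W) = ½ - (j + 97)/8 = ½ - (97 + j)/8 = ½ + (-97/8 - j/8) = -93/8 - j/8)
(((-6064 - 6050) - 4386) + 22001) + Q(-83, 17) = (((-6064 - 6050) - 4386) + 22001) + (-93/8 - ⅛*(-83)) = ((-12114 - 4386) + 22001) + (-93/8 + 83/8) = (-16500 + 22001) - 5/4 = 5501 - 5/4 = 21999/4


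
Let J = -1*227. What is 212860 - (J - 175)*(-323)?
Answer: 83014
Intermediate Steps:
J = -227
212860 - (J - 175)*(-323) = 212860 - (-227 - 175)*(-323) = 212860 - (-402)*(-323) = 212860 - 1*129846 = 212860 - 129846 = 83014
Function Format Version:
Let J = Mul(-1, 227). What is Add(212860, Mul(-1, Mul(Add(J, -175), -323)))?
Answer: 83014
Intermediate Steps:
J = -227
Add(212860, Mul(-1, Mul(Add(J, -175), -323))) = Add(212860, Mul(-1, Mul(Add(-227, -175), -323))) = Add(212860, Mul(-1, Mul(-402, -323))) = Add(212860, Mul(-1, 129846)) = Add(212860, -129846) = 83014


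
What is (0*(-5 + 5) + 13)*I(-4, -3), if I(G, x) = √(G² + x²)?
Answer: 65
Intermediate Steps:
(0*(-5 + 5) + 13)*I(-4, -3) = (0*(-5 + 5) + 13)*√((-4)² + (-3)²) = (0*0 + 13)*√(16 + 9) = (0 + 13)*√25 = 13*5 = 65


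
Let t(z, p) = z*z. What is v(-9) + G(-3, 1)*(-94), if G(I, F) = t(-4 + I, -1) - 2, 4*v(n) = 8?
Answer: -4416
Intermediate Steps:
v(n) = 2 (v(n) = (¼)*8 = 2)
t(z, p) = z²
G(I, F) = -2 + (-4 + I)² (G(I, F) = (-4 + I)² - 2 = -2 + (-4 + I)²)
v(-9) + G(-3, 1)*(-94) = 2 + (-2 + (-4 - 3)²)*(-94) = 2 + (-2 + (-7)²)*(-94) = 2 + (-2 + 49)*(-94) = 2 + 47*(-94) = 2 - 4418 = -4416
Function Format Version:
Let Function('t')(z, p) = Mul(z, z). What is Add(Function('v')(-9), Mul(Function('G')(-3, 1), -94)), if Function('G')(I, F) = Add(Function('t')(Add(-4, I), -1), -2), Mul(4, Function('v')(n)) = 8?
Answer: -4416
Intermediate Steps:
Function('v')(n) = 2 (Function('v')(n) = Mul(Rational(1, 4), 8) = 2)
Function('t')(z, p) = Pow(z, 2)
Function('G')(I, F) = Add(-2, Pow(Add(-4, I), 2)) (Function('G')(I, F) = Add(Pow(Add(-4, I), 2), -2) = Add(-2, Pow(Add(-4, I), 2)))
Add(Function('v')(-9), Mul(Function('G')(-3, 1), -94)) = Add(2, Mul(Add(-2, Pow(Add(-4, -3), 2)), -94)) = Add(2, Mul(Add(-2, Pow(-7, 2)), -94)) = Add(2, Mul(Add(-2, 49), -94)) = Add(2, Mul(47, -94)) = Add(2, -4418) = -4416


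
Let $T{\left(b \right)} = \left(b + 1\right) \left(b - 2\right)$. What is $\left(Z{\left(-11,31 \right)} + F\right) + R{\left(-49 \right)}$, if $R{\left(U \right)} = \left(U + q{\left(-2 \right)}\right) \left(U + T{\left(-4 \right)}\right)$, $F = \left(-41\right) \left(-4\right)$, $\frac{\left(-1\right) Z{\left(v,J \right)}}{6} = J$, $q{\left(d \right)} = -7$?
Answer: $1714$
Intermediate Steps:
$T{\left(b \right)} = \left(1 + b\right) \left(-2 + b\right)$
$Z{\left(v,J \right)} = - 6 J$
$F = 164$
$R{\left(U \right)} = \left(-7 + U\right) \left(18 + U\right)$ ($R{\left(U \right)} = \left(U - 7\right) \left(U - \left(-2 - 16\right)\right) = \left(-7 + U\right) \left(U + \left(-2 + 16 + 4\right)\right) = \left(-7 + U\right) \left(U + 18\right) = \left(-7 + U\right) \left(18 + U\right)$)
$\left(Z{\left(-11,31 \right)} + F\right) + R{\left(-49 \right)} = \left(\left(-6\right) 31 + 164\right) + \left(-126 + \left(-49\right)^{2} + 11 \left(-49\right)\right) = \left(-186 + 164\right) - -1736 = -22 + 1736 = 1714$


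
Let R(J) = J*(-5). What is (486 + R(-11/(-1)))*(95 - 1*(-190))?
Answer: 122835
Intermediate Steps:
R(J) = -5*J
(486 + R(-11/(-1)))*(95 - 1*(-190)) = (486 - (-55)/(-1))*(95 - 1*(-190)) = (486 - (-55)*(-1))*(95 + 190) = (486 - 5*11)*285 = (486 - 55)*285 = 431*285 = 122835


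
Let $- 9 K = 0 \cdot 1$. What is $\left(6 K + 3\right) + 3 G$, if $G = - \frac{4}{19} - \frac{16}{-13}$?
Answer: $\frac{1497}{247} \approx 6.0607$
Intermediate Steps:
$K = 0$ ($K = - \frac{0 \cdot 1}{9} = \left(- \frac{1}{9}\right) 0 = 0$)
$G = \frac{252}{247}$ ($G = \left(-4\right) \frac{1}{19} - - \frac{16}{13} = - \frac{4}{19} + \frac{16}{13} = \frac{252}{247} \approx 1.0202$)
$\left(6 K + 3\right) + 3 G = \left(6 \cdot 0 + 3\right) + 3 \cdot \frac{252}{247} = \left(0 + 3\right) + \frac{756}{247} = 3 + \frac{756}{247} = \frac{1497}{247}$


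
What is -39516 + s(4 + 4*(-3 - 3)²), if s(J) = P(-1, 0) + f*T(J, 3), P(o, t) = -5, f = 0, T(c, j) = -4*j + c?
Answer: -39521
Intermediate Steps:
T(c, j) = c - 4*j
s(J) = -5 (s(J) = -5 + 0*(J - 4*3) = -5 + 0*(J - 12) = -5 + 0*(-12 + J) = -5 + 0 = -5)
-39516 + s(4 + 4*(-3 - 3)²) = -39516 - 5 = -39521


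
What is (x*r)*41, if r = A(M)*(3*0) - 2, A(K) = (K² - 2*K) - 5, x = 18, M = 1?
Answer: -1476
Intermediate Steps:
A(K) = -5 + K² - 2*K
r = -2 (r = (-5 + 1² - 2*1)*(3*0) - 2 = (-5 + 1 - 2)*0 - 2 = -6*0 - 2 = 0 - 2 = -2)
(x*r)*41 = (18*(-2))*41 = -36*41 = -1476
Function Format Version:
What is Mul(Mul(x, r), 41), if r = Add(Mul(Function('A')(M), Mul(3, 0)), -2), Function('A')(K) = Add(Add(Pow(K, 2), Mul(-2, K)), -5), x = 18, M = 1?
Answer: -1476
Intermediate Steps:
Function('A')(K) = Add(-5, Pow(K, 2), Mul(-2, K))
r = -2 (r = Add(Mul(Add(-5, Pow(1, 2), Mul(-2, 1)), Mul(3, 0)), -2) = Add(Mul(Add(-5, 1, -2), 0), -2) = Add(Mul(-6, 0), -2) = Add(0, -2) = -2)
Mul(Mul(x, r), 41) = Mul(Mul(18, -2), 41) = Mul(-36, 41) = -1476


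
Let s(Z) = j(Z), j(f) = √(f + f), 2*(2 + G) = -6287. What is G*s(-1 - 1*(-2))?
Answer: -6291*√2/2 ≈ -4448.4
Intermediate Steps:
G = -6291/2 (G = -2 + (½)*(-6287) = -2 - 6287/2 = -6291/2 ≈ -3145.5)
j(f) = √2*√f (j(f) = √(2*f) = √2*√f)
s(Z) = √2*√Z
G*s(-1 - 1*(-2)) = -6291*√2*√(-1 - 1*(-2))/2 = -6291*√2*√(-1 + 2)/2 = -6291*√2*√1/2 = -6291*√2/2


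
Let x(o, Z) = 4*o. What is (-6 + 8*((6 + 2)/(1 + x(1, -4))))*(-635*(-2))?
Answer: 8636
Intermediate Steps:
(-6 + 8*((6 + 2)/(1 + x(1, -4))))*(-635*(-2)) = (-6 + 8*((6 + 2)/(1 + 4*1)))*(-635*(-2)) = (-6 + 8*(8/(1 + 4)))*1270 = (-6 + 8*(8/5))*1270 = (-6 + 64/5)*1270 = (34/5)*1270 = 8636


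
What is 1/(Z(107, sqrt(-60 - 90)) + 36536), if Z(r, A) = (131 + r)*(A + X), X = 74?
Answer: 13537/735125626 - 595*I*sqrt(6)/1470251252 ≈ 1.8415e-5 - 9.9129e-7*I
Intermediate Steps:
Z(r, A) = (74 + A)*(131 + r) (Z(r, A) = (131 + r)*(A + 74) = (131 + r)*(74 + A) = (74 + A)*(131 + r))
1/(Z(107, sqrt(-60 - 90)) + 36536) = 1/((9694 + 74*107 + 131*sqrt(-60 - 90) + sqrt(-60 - 90)*107) + 36536) = 1/((9694 + 7918 + 131*sqrt(-150) + sqrt(-150)*107) + 36536) = 1/((9694 + 7918 + 131*(5*I*sqrt(6)) + (5*I*sqrt(6))*107) + 36536) = 1/((9694 + 7918 + 655*I*sqrt(6) + 535*I*sqrt(6)) + 36536) = 1/((17612 + 1190*I*sqrt(6)) + 36536) = 1/(54148 + 1190*I*sqrt(6))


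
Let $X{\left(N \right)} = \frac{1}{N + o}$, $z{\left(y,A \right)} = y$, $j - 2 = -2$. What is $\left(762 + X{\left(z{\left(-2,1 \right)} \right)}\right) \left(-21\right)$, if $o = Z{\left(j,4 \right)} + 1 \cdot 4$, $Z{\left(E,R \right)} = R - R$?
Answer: $- \frac{32025}{2} \approx -16013.0$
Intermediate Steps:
$j = 0$ ($j = 2 - 2 = 0$)
$Z{\left(E,R \right)} = 0$
$o = 4$ ($o = 0 + 1 \cdot 4 = 0 + 4 = 4$)
$X{\left(N \right)} = \frac{1}{4 + N}$ ($X{\left(N \right)} = \frac{1}{N + 4} = \frac{1}{4 + N}$)
$\left(762 + X{\left(z{\left(-2,1 \right)} \right)}\right) \left(-21\right) = \left(762 + \frac{1}{4 - 2}\right) \left(-21\right) = \left(762 + \frac{1}{2}\right) \left(-21\right) = \frac{1525}{2} \left(-21\right) = - \frac{32025}{2}$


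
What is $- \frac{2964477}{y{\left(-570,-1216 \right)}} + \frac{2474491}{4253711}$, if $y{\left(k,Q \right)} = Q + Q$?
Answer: $\frac{12616046386259}{10345025152} \approx 1219.5$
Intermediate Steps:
$y{\left(k,Q \right)} = 2 Q$
$- \frac{2964477}{y{\left(-570,-1216 \right)}} + \frac{2474491}{4253711} = - \frac{2964477}{2 \left(-1216\right)} + \frac{2474491}{4253711} = - \frac{2964477}{-2432} + 2474491 \cdot \frac{1}{4253711} = \left(-2964477\right) \left(- \frac{1}{2432}\right) + \frac{2474491}{4253711} = \frac{2964477}{2432} + \frac{2474491}{4253711} = \frac{12616046386259}{10345025152}$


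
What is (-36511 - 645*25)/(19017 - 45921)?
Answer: 13159/6726 ≈ 1.9564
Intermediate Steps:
(-36511 - 645*25)/(19017 - 45921) = (-36511 - 16125)/(-26904) = -52636*(-1/26904) = 13159/6726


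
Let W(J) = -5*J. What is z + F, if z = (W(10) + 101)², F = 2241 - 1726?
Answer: 3116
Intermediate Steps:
F = 515
z = 2601 (z = (-5*10 + 101)² = (-50 + 101)² = 51² = 2601)
z + F = 2601 + 515 = 3116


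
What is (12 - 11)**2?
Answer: 1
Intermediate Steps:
(12 - 11)**2 = 1**2 = 1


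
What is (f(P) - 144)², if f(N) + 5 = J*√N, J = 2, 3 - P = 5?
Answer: 22193 - 596*I*√2 ≈ 22193.0 - 842.87*I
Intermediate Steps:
P = -2 (P = 3 - 1*5 = 3 - 5 = -2)
f(N) = -5 + 2*√N
(f(P) - 144)² = ((-5 + 2*√(-2)) - 144)² = ((-5 + 2*(I*√2)) - 144)² = ((-5 + 2*I*√2) - 144)² = (-149 + 2*I*√2)²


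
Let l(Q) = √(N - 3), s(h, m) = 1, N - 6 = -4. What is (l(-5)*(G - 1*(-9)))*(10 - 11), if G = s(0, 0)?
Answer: -10*I ≈ -10.0*I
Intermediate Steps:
N = 2 (N = 6 - 4 = 2)
l(Q) = I (l(Q) = √(2 - 3) = √(-1) = I)
G = 1
(l(-5)*(G - 1*(-9)))*(10 - 11) = (I*(1 - 1*(-9)))*(10 - 11) = (I*(1 + 9))*(-1) = (I*10)*(-1) = (10*I)*(-1) = -10*I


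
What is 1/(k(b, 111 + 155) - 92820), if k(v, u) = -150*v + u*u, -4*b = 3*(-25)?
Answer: -2/49753 ≈ -4.0199e-5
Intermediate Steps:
b = 75/4 (b = -3*(-25)/4 = -¼*(-75) = 75/4 ≈ 18.750)
k(v, u) = u² - 150*v (k(v, u) = -150*v + u² = u² - 150*v)
1/(k(b, 111 + 155) - 92820) = 1/(((111 + 155)² - 150*75/4) - 92820) = 1/((266² - 5625/2) - 92820) = 1/((70756 - 5625/2) - 92820) = 1/(135887/2 - 92820) = 1/(-49753/2) = -2/49753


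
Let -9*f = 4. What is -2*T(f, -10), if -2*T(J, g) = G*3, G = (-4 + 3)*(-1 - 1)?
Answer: 6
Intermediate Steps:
f = -4/9 (f = -1/9*4 = -4/9 ≈ -0.44444)
G = 2 (G = -1*(-2) = 2)
T(J, g) = -3
-2*T(f, -10) = -2*(-3) = 6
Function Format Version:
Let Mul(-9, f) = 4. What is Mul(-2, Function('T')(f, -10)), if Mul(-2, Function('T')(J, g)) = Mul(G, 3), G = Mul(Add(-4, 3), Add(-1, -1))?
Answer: 6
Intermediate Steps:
f = Rational(-4, 9) (f = Mul(Rational(-1, 9), 4) = Rational(-4, 9) ≈ -0.44444)
G = 2 (G = Mul(-1, -2) = 2)
Function('T')(J, g) = -3 (Function('T')(J, g) = Mul(Rational(-1, 2), Mul(2, 3)) = Mul(Rational(-1, 2), 6) = -3)
Mul(-2, Function('T')(f, -10)) = Mul(-2, -3) = 6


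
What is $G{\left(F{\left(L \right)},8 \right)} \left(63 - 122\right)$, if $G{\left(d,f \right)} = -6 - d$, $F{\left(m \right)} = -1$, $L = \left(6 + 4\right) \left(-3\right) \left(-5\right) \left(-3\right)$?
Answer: $295$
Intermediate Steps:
$L = -450$ ($L = 10 \cdot 15 \left(-3\right) = 10 \left(-45\right) = -450$)
$G{\left(F{\left(L \right)},8 \right)} \left(63 - 122\right) = \left(-6 - -1\right) \left(63 - 122\right) = \left(-6 + 1\right) \left(-59\right) = \left(-5\right) \left(-59\right) = 295$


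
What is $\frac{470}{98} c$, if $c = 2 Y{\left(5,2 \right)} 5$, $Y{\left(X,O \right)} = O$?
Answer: $\frac{4700}{49} \approx 95.918$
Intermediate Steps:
$c = 20$ ($c = 2 \cdot 2 \cdot 5 = 4 \cdot 5 = 20$)
$\frac{470}{98} c = \frac{470}{98} \cdot 20 = 470 \cdot \frac{1}{98} \cdot 20 = \frac{235}{49} \cdot 20 = \frac{4700}{49}$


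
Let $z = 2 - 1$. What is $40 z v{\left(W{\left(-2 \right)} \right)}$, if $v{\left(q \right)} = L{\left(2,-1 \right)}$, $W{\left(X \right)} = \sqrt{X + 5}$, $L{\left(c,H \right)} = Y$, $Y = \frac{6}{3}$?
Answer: $80$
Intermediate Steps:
$Y = 2$ ($Y = 6 \cdot \frac{1}{3} = 2$)
$L{\left(c,H \right)} = 2$
$W{\left(X \right)} = \sqrt{5 + X}$
$v{\left(q \right)} = 2$
$z = 1$ ($z = 2 - 1 = 1$)
$40 z v{\left(W{\left(-2 \right)} \right)} = 40 \cdot 1 \cdot 2 = 40 \cdot 2 = 80$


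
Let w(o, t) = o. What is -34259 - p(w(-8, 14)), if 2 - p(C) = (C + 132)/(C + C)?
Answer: -137075/4 ≈ -34269.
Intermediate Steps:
p(C) = 2 - (132 + C)/(2*C) (p(C) = 2 - (C + 132)/(C + C) = 2 - (132 + C)/(2*C))
-34259 - p(w(-8, 14)) = -34259 - (3/2 - 66/(-8)) = -34259 - (3/2 - 66*(-⅛)) = -34259 - (3/2 + 33/4) = -34259 - 1*39/4 = -34259 - 39/4 = -137075/4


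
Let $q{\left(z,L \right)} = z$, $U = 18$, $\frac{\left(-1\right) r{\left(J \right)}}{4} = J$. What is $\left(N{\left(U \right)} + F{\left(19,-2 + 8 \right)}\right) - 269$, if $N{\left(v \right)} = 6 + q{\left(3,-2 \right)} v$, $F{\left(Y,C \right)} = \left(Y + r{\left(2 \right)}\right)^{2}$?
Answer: $-88$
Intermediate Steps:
$r{\left(J \right)} = - 4 J$
$F{\left(Y,C \right)} = \left(-8 + Y\right)^{2}$ ($F{\left(Y,C \right)} = \left(Y - 8\right)^{2} = \left(-8 + Y\right)^{2}$)
$N{\left(v \right)} = 6 + 3 v$
$\left(N{\left(U \right)} + F{\left(19,-2 + 8 \right)}\right) - 269 = \left(\left(6 + 3 \cdot 18\right) + \left(-8 + 19\right)^{2}\right) - 269 = \left(\left(6 + 54\right) + 11^{2}\right) - 269 = \left(60 + 121\right) - 269 = 181 - 269 = -88$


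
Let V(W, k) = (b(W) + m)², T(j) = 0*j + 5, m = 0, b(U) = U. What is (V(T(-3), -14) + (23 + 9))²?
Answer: 3249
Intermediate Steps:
T(j) = 5 (T(j) = 0 + 5 = 5)
V(W, k) = W² (V(W, k) = (W + 0)² = W²)
(V(T(-3), -14) + (23 + 9))² = (5² + (23 + 9))² = (25 + 32)² = 57² = 3249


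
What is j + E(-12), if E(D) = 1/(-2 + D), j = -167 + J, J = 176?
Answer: 125/14 ≈ 8.9286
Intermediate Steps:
j = 9 (j = -167 + 176 = 9)
j + E(-12) = 9 + 1/(-2 - 12) = 9 + 1/(-14) = 9 - 1/14 = 125/14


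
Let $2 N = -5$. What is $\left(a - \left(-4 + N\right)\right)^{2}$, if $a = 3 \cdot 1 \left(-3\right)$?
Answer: $\frac{25}{4} \approx 6.25$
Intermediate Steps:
$N = - \frac{5}{2}$ ($N = \frac{1}{2} \left(-5\right) = - \frac{5}{2} \approx -2.5$)
$a = -9$ ($a = 3 \left(-3\right) = -9$)
$\left(a - \left(-4 + N\right)\right)^{2} = \left(-9 + \left(4 - - \frac{5}{2}\right)\right)^{2} = \left(-9 + \left(4 + \frac{5}{2}\right)\right)^{2} = \left(-9 + \frac{13}{2}\right)^{2} = \left(- \frac{5}{2}\right)^{2} = \frac{25}{4}$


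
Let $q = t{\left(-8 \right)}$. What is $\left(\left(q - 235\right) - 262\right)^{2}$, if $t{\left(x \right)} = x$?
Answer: $255025$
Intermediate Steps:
$q = -8$
$\left(\left(q - 235\right) - 262\right)^{2} = \left(\left(-8 - 235\right) - 262\right)^{2} = \left(-243 - 262\right)^{2} = \left(-505\right)^{2} = 255025$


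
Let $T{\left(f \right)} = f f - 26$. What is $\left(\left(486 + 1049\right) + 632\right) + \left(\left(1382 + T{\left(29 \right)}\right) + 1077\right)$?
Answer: $5441$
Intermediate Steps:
$T{\left(f \right)} = -26 + f^{2}$ ($T{\left(f \right)} = f^{2} - 26 = -26 + f^{2}$)
$\left(\left(486 + 1049\right) + 632\right) + \left(\left(1382 + T{\left(29 \right)}\right) + 1077\right) = \left(\left(486 + 1049\right) + 632\right) + \left(\left(1382 - \left(26 - 29^{2}\right)\right) + 1077\right) = \left(1535 + 632\right) + \left(\left(1382 + \left(-26 + 841\right)\right) + 1077\right) = 2167 + \left(\left(1382 + 815\right) + 1077\right) = 2167 + \left(2197 + 1077\right) = 2167 + 3274 = 5441$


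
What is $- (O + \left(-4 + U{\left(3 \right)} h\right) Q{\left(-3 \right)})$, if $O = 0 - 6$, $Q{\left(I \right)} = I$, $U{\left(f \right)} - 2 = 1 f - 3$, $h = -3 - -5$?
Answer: $6$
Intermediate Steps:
$h = 2$ ($h = -3 + 5 = 2$)
$U{\left(f \right)} = -1 + f$ ($U{\left(f \right)} = 2 + \left(1 f - 3\right) = 2 + \left(f - 3\right) = 2 + \left(-3 + f\right) = -1 + f$)
$O = -6$ ($O = 0 - 6 = -6$)
$- (O + \left(-4 + U{\left(3 \right)} h\right) Q{\left(-3 \right)}) = - (-6 + \left(-4 + \left(-1 + 3\right) 2\right) \left(-3\right)) = - (-6 + \left(-4 + 2 \cdot 2\right) \left(-3\right)) = - (-6 + \left(-4 + 4\right) \left(-3\right)) = - (-6 + 0 \left(-3\right)) = - (-6 + 0) = \left(-1\right) \left(-6\right) = 6$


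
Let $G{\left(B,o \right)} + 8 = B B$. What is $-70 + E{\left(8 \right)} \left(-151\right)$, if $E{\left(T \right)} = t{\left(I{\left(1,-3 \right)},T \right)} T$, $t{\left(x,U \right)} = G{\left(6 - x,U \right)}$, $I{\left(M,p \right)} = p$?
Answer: $-88254$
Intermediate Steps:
$G{\left(B,o \right)} = -8 + B^{2}$ ($G{\left(B,o \right)} = -8 + B B = -8 + B^{2}$)
$t{\left(x,U \right)} = -8 + \left(6 - x\right)^{2}$
$E{\left(T \right)} = 73 T$ ($E{\left(T \right)} = \left(-8 + \left(-6 - 3\right)^{2}\right) T = \left(-8 + \left(-9\right)^{2}\right) T = \left(-8 + 81\right) T = 73 T$)
$-70 + E{\left(8 \right)} \left(-151\right) = -70 + 73 \cdot 8 \left(-151\right) = -70 + 584 \left(-151\right) = -70 - 88184 = -88254$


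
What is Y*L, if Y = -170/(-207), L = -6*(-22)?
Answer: 7480/69 ≈ 108.41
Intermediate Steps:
L = 132
Y = 170/207 (Y = -170*(-1/207) = 170/207 ≈ 0.82126)
Y*L = (170/207)*132 = 7480/69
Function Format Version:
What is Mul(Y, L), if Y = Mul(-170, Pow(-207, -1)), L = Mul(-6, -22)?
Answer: Rational(7480, 69) ≈ 108.41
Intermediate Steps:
L = 132
Y = Rational(170, 207) (Y = Mul(-170, Rational(-1, 207)) = Rational(170, 207) ≈ 0.82126)
Mul(Y, L) = Mul(Rational(170, 207), 132) = Rational(7480, 69)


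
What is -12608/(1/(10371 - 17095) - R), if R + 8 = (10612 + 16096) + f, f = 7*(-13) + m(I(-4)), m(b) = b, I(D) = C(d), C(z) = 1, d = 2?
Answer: 84776192/178925641 ≈ 0.47381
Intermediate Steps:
I(D) = 1
f = -90 (f = 7*(-13) + 1 = -91 + 1 = -90)
R = 26610 (R = -8 + ((10612 + 16096) - 90) = -8 + (26708 - 90) = -8 + 26618 = 26610)
-12608/(1/(10371 - 17095) - R) = -12608/(1/(10371 - 17095) - 1*26610) = -12608/(1/(-6724) - 26610) = -12608/(-1/6724 - 26610) = -12608/(-178925641/6724) = -12608*(-6724/178925641) = 84776192/178925641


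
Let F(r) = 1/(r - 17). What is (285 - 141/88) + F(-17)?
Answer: 423919/1496 ≈ 283.37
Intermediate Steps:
F(r) = 1/(-17 + r)
(285 - 141/88) + F(-17) = (285 - 141/88) + 1/(-17 - 17) = (285 - 141*1/88) + 1/(-34) = (285 - 141/88) - 1/34 = 24939/88 - 1/34 = 423919/1496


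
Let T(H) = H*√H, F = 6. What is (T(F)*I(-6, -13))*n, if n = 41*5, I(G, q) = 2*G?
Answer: -14760*√6 ≈ -36155.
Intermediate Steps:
T(H) = H^(3/2)
n = 205
(T(F)*I(-6, -13))*n = (6^(3/2)*(2*(-6)))*205 = ((6*√6)*(-12))*205 = -72*√6*205 = -14760*√6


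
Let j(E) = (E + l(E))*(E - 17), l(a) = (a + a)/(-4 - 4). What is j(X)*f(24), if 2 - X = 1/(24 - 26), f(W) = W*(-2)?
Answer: 1305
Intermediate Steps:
l(a) = -a/4 (l(a) = (2*a)/(-8) = (2*a)*(-1/8) = -a/4)
f(W) = -2*W
X = 5/2 (X = 2 - 1/(24 - 26) = 2 - 1/(-2) = 2 - 1*(-1/2) = 2 + 1/2 = 5/2 ≈ 2.5000)
j(E) = 3*E*(-17 + E)/4 (j(E) = (E - E/4)*(E - 17) = (3*E/4)*(-17 + E) = 3*E*(-17 + E)/4)
j(X)*f(24) = ((3/4)*(5/2)*(-17 + 5/2))*(-2*24) = ((3/4)*(5/2)*(-29/2))*(-48) = -435/16*(-48) = 1305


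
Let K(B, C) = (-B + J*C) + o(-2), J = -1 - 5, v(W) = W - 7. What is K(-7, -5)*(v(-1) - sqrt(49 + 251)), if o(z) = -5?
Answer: -256 - 320*sqrt(3) ≈ -810.26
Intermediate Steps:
v(W) = -7 + W
J = -6
K(B, C) = -5 - B - 6*C (K(B, C) = (-B - 6*C) - 5 = -5 - B - 6*C)
K(-7, -5)*(v(-1) - sqrt(49 + 251)) = (-5 - 1*(-7) - 6*(-5))*((-7 - 1) - sqrt(49 + 251)) = (-5 + 7 + 30)*(-8 - sqrt(300)) = 32*(-8 - 10*sqrt(3)) = -256 - 320*sqrt(3)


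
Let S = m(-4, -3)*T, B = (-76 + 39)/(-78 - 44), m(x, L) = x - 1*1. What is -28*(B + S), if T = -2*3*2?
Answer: -102998/61 ≈ -1688.5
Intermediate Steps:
m(x, L) = -1 + x (m(x, L) = x - 1 = -1 + x)
B = 37/122 (B = -37/(-122) = -37*(-1/122) = 37/122 ≈ 0.30328)
T = -12 (T = -6*2 = -12)
S = 60 (S = (-1 - 4)*(-12) = -5*(-12) = 60)
-28*(B + S) = -28*(37/122 + 60) = -28*7357/122 = -102998/61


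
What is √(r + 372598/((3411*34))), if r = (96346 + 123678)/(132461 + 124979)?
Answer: √393415330832665735/311003610 ≈ 2.0168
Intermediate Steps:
r = 27503/32180 (r = 220024/257440 = 220024*(1/257440) = 27503/32180 ≈ 0.85466)
√(r + 372598/((3411*34))) = √(27503/32180 + 372598/((3411*34))) = √(27503/32180 + 372598/115974) = √(27503/32180 + 372598*(1/115974)) = √(27503/32180 + 186299/57987) = √(7589918281/1866021660) = √393415330832665735/311003610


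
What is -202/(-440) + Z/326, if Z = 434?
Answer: 64203/35860 ≈ 1.7904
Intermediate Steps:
-202/(-440) + Z/326 = -202/(-440) + 434/326 = -202*(-1/440) + 434*(1/326) = 101/220 + 217/163 = 64203/35860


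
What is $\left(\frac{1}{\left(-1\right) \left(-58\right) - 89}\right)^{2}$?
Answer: $\frac{1}{961} \approx 0.0010406$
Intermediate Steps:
$\left(\frac{1}{\left(-1\right) \left(-58\right) - 89}\right)^{2} = \left(\frac{1}{58 - 89}\right)^{2} = \left(\frac{1}{-31}\right)^{2} = \left(- \frac{1}{31}\right)^{2} = \frac{1}{961}$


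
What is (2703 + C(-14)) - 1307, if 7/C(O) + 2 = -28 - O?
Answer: 22329/16 ≈ 1395.6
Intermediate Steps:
C(O) = 7/(-30 - O) (C(O) = 7/(-2 + (-28 - O)) = 7/(-30 - O))
(2703 + C(-14)) - 1307 = (2703 - 7/(30 - 14)) - 1307 = (2703 - 7/16) - 1307 = 43241/16 - 1307 = 22329/16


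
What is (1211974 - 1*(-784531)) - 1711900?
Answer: 284605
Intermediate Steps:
(1211974 - 1*(-784531)) - 1711900 = (1211974 + 784531) - 1711900 = 1996505 - 1711900 = 284605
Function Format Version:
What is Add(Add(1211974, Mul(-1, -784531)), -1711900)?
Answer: 284605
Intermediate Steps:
Add(Add(1211974, Mul(-1, -784531)), -1711900) = Add(Add(1211974, 784531), -1711900) = Add(1996505, -1711900) = 284605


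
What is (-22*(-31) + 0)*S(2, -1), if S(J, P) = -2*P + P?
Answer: 682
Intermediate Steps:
S(J, P) = -P
(-22*(-31) + 0)*S(2, -1) = (-22*(-31) + 0)*(-1*(-1)) = (682 + 0)*1 = 682*1 = 682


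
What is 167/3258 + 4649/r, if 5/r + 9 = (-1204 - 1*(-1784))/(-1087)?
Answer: -156961670801/17707230 ≈ -8864.3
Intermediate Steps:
r = -5435/10363 (r = 5/(-9 + (-1204 - 1*(-1784))/(-1087)) = 5/(-9 + (-1204 + 1784)*(-1/1087)) = 5/(-9 + 580*(-1/1087)) = 5/(-9 - 580/1087) = 5/(-10363/1087) = 5*(-1087/10363) = -5435/10363 ≈ -0.52446)
167/3258 + 4649/r = 167/3258 + 4649/(-5435/10363) = 167*(1/3258) + 4649*(-10363/5435) = 167/3258 - 48177587/5435 = -156961670801/17707230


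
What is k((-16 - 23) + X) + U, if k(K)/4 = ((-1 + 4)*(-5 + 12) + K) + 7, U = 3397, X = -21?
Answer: 3269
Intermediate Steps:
k(K) = 112 + 4*K (k(K) = 4*(((-1 + 4)*(-5 + 12) + K) + 7) = 4*((3*7 + K) + 7) = 4*((21 + K) + 7) = 4*(28 + K) = 112 + 4*K)
k((-16 - 23) + X) + U = (112 + 4*((-16 - 23) - 21)) + 3397 = (112 + 4*(-39 - 21)) + 3397 = (112 + 4*(-60)) + 3397 = (112 - 240) + 3397 = -128 + 3397 = 3269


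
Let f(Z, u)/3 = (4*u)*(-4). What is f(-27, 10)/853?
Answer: -480/853 ≈ -0.56272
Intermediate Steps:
f(Z, u) = -48*u (f(Z, u) = 3*((4*u)*(-4)) = 3*(-16*u) = -48*u)
f(-27, 10)/853 = -48*10/853 = -480*1/853 = -480/853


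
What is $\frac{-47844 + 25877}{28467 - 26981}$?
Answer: $- \frac{21967}{1486} \approx -14.783$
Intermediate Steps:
$\frac{-47844 + 25877}{28467 - 26981} = - \frac{21967}{1486}$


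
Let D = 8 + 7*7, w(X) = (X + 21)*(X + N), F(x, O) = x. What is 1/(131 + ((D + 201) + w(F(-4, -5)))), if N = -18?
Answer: 1/15 ≈ 0.066667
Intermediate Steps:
w(X) = (-18 + X)*(21 + X) (w(X) = (X + 21)*(X - 18) = (21 + X)*(-18 + X) = (-18 + X)*(21 + X))
D = 57 (D = 8 + 49 = 57)
1/(131 + ((D + 201) + w(F(-4, -5)))) = 1/(131 + ((57 + 201) + (-378 + (-4)**2 + 3*(-4)))) = 1/(131 + (258 + (-378 + 16 - 12))) = 1/(131 + (258 - 374)) = 1/(131 - 116) = 1/15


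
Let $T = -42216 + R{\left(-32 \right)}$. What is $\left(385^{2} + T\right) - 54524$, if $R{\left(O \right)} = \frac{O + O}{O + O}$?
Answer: $51486$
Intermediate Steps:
$R{\left(O \right)} = 1$ ($R{\left(O \right)} = \frac{2 O}{2 O} = 2 O \frac{1}{2 O} = 1$)
$T = -42215$ ($T = -42216 + 1 = -42215$)
$\left(385^{2} + T\right) - 54524 = \left(385^{2} - 42215\right) - 54524 = \left(148225 - 42215\right) - 54524 = 106010 - 54524 = 51486$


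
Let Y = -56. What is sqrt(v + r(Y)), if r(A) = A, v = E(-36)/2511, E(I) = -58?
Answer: I*sqrt(4360894)/279 ≈ 7.4849*I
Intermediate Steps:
v = -58/2511 ≈ -0.023098
sqrt(v + r(Y)) = sqrt(-58/2511 - 56) = sqrt(-140674/2511) = I*sqrt(4360894)/279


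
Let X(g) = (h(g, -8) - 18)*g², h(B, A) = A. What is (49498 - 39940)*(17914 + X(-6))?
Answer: 162275724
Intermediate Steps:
X(g) = -26*g² (X(g) = (-8 - 18)*g² = -26*g²)
(49498 - 39940)*(17914 + X(-6)) = (49498 - 39940)*(17914 - 26*(-6)²) = 9558*(17914 - 26*36) = 9558*(17914 - 936) = 9558*16978 = 162275724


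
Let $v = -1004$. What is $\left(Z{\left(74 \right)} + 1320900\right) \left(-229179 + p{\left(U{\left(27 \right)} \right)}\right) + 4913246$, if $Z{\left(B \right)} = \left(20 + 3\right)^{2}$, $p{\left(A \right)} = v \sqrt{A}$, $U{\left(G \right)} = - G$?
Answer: $-302838863545 - 3980144148 i \sqrt{3} \approx -3.0284 \cdot 10^{11} - 6.8938 \cdot 10^{9} i$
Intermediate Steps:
$p{\left(A \right)} = - 1004 \sqrt{A}$
$Z{\left(B \right)} = 529$ ($Z{\left(B \right)} = 23^{2} = 529$)
$\left(Z{\left(74 \right)} + 1320900\right) \left(-229179 + p{\left(U{\left(27 \right)} \right)}\right) + 4913246 = \left(529 + 1320900\right) \left(-229179 - 1004 \sqrt{\left(-1\right) 27}\right) + 4913246 = 1321429 \left(-229179 - 1004 \sqrt{-27}\right) + 4913246 = 1321429 \left(-229179 - 1004 \cdot 3 i \sqrt{3}\right) + 4913246 = 1321429 \left(-229179 - 3012 i \sqrt{3}\right) + 4913246 = \left(-302843776791 - 3980144148 i \sqrt{3}\right) + 4913246 = -302838863545 - 3980144148 i \sqrt{3}$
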